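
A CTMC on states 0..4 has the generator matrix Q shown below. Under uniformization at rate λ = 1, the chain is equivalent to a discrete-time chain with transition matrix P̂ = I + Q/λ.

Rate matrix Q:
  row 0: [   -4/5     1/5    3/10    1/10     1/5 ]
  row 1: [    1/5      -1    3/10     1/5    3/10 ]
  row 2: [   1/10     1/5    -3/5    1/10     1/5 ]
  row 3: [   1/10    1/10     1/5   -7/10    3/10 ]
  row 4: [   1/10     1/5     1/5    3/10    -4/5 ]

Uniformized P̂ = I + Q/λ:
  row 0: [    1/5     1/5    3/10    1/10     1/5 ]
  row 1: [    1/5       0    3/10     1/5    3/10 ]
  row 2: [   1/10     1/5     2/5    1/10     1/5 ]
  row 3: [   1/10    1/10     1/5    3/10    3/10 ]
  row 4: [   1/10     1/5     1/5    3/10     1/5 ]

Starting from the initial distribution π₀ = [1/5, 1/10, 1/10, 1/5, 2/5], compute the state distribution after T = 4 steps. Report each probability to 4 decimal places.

t=0: π = [0.2000, 0.1000, 0.1000, 0.2000, 0.4000]
t=1: π = [0.1300, 0.1600, 0.2500, 0.2300, 0.2300]
t=2: π = [0.1290, 0.1450, 0.2790, 0.2080, 0.2390]
t=3: π = [0.1274, 0.1502, 0.2832, 0.2039, 0.2353]
t=4: π = [0.1278, 0.1496, 0.2844, 0.2029, 0.2354]

π = [0.1278, 0.1496, 0.2844, 0.2029, 0.2354]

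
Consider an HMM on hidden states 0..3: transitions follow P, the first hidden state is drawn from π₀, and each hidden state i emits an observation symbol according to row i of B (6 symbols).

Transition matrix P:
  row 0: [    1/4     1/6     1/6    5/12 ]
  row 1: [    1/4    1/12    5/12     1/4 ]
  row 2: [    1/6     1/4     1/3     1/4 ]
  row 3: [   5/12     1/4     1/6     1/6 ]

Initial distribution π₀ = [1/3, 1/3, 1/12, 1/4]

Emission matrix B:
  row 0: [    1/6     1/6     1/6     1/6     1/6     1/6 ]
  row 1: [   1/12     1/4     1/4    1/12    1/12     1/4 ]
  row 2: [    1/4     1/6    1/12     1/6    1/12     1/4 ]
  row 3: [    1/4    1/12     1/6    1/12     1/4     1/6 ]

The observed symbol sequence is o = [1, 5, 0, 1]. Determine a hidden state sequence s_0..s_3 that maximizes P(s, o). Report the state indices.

path = [1, 2, 2, 1]

t=0: δ = [5.556e-02, 8.333e-02, 1.389e-02, 2.083e-02]  (obs o_0=1)
t=1: δ = [3.472e-03, 2.315e-03, 8.681e-03, 3.858e-03]  ψ = [1, 0, 1, 0]  (obs o_1=5)
t=2: δ = [2.679e-04, 1.808e-04, 7.234e-04, 5.425e-04]  ψ = [3, 2, 2, 2]  (obs o_2=0)
t=3: δ = [3.768e-05, 4.521e-05, 4.019e-05, 1.507e-05]  ψ = [3, 2, 2, 2]  (obs o_3=1)
backtrack: best end state = 1; path = [1, 2, 2, 1]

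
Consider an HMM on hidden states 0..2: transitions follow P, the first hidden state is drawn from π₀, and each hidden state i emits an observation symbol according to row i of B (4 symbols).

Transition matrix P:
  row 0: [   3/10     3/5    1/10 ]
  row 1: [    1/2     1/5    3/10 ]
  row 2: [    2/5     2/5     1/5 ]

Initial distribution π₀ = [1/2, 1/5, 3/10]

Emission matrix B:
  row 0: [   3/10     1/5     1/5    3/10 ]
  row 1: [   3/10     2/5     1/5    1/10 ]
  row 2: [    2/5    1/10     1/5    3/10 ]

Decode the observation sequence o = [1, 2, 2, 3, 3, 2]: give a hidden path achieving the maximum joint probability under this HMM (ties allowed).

t=0: δ = [1.000e-01, 8.000e-02, 3.000e-02]  (obs o_0=1)
t=1: δ = [8.000e-03, 1.200e-02, 4.800e-03]  ψ = [1, 0, 1]  (obs o_1=2)
t=2: δ = [1.200e-03, 9.600e-04, 7.200e-04]  ψ = [1, 0, 1]  (obs o_2=2)
t=3: δ = [1.440e-04, 7.200e-05, 8.640e-05]  ψ = [1, 0, 1]  (obs o_3=3)
t=4: δ = [1.296e-05, 8.640e-06, 6.480e-06]  ψ = [0, 0, 1]  (obs o_4=3)
t=5: δ = [8.640e-07, 1.555e-06, 5.184e-07]  ψ = [1, 0, 1]  (obs o_5=2)
backtrack: best end state = 1; path = [1, 0, 1, 0, 0, 1]

path = [1, 0, 1, 0, 0, 1]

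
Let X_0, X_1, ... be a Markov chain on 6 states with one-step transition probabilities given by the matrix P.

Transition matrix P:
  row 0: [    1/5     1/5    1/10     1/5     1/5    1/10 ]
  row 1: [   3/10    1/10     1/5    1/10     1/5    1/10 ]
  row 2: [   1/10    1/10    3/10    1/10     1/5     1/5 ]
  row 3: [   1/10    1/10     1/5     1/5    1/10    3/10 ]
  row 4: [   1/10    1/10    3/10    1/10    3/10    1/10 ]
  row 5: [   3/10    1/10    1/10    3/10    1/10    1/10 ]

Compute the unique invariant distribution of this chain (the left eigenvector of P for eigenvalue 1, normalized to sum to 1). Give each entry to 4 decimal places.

Balance equations π_j = Σ_i π_i·P[i][j]:
  π_0 = 1/5·π_0 + 3/10·π_1 + 1/10·π_2 + 1/10·π_3 + 1/10·π_4 + 3/10·π_5
  π_1 = 1/5·π_0 + 1/10·π_1 + 1/10·π_2 + 1/10·π_3 + 1/10·π_4 + 1/10·π_5
  π_2 = 1/10·π_0 + 1/5·π_1 + 3/10·π_2 + 1/5·π_3 + 3/10·π_4 + 1/10·π_5
  π_3 = 1/5·π_0 + 1/10·π_1 + 1/10·π_2 + 1/5·π_3 + 1/10·π_4 + 3/10·π_5
  π_4 = 1/5·π_0 + 1/5·π_1 + 1/5·π_2 + 1/10·π_3 + 3/10·π_4 + 1/10·π_5
  normalize: π_0 + π_1 + π_2 + π_3 + π_4 + π_5 = 1
Solving the linear system gives exactly π = [6631/38719, 4535/38719, 8011/38719, 6360/38719, 7237/38719, 5945/38719].

π = [0.1713, 0.1171, 0.2069, 0.1643, 0.1869, 0.1535]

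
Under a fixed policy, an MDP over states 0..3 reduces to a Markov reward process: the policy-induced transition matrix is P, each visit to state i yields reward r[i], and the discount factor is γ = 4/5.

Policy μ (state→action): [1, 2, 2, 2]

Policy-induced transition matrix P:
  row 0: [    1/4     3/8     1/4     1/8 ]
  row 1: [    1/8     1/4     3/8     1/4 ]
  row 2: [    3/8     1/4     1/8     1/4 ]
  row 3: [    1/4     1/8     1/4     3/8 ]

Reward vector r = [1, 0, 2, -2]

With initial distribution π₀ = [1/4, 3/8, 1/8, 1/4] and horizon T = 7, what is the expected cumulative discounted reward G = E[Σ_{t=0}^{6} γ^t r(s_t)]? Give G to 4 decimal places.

G = 0.7554

t=0: π = [0.2500, 0.3750, 0.1250, 0.2500], E[r] = 0.0000, γ^t·E[r] = 0.000000, running G = 0.000000
t=1: π = [0.2188, 0.2500, 0.2813, 0.2500], E[r] = 0.2813, γ^t·E[r] = 0.225000, running G = 0.225000
t=2: π = [0.2539, 0.2461, 0.2461, 0.2539], E[r] = 0.2383, γ^t·E[r] = 0.152500, running G = 0.377500
t=3: π = [0.2500, 0.2500, 0.2500, 0.2500], E[r] = 0.2500, γ^t·E[r] = 0.128000, running G = 0.505500
t=4: π = [0.2500, 0.2500, 0.2500, 0.2500], E[r] = 0.2500, γ^t·E[r] = 0.102400, running G = 0.607900
t=5: π = [0.2500, 0.2500, 0.2500, 0.2500], E[r] = 0.2500, γ^t·E[r] = 0.081920, running G = 0.689820
t=6: π = [0.2500, 0.2500, 0.2500, 0.2500], E[r] = 0.2500, γ^t·E[r] = 0.065536, running G = 0.755356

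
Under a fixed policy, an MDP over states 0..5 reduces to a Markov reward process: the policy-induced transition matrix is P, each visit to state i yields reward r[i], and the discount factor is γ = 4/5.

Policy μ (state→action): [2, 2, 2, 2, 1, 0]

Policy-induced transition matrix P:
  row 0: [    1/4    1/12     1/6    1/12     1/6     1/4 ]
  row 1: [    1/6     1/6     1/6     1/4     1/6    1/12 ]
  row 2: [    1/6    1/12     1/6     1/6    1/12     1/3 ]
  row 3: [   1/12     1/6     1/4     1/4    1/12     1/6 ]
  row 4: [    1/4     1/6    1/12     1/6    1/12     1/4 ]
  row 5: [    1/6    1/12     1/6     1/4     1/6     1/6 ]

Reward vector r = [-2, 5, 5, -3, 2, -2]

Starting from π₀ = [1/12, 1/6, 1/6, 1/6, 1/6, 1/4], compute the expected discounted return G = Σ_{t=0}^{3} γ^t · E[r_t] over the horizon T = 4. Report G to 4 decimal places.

t=0: π = [0.0833, 0.1667, 0.1667, 0.1667, 0.1667, 0.2500], E[r] = 0.8333, γ^t·E[r] = 0.833333, running G = 0.833333
t=1: π = [0.1736, 0.1250, 0.1667, 0.2083, 0.1250, 0.2014], E[r] = 0.3333, γ^t·E[r] = 0.266667, running G = 1.100000
t=2: π = [0.1742, 0.1215, 0.1736, 0.1968, 0.1250, 0.2089], E[r] = 0.3692, γ^t·E[r] = 0.236296, running G = 1.336296
t=3: π = [0.1752, 0.1203, 0.1726, 0.1961, 0.1254, 0.2104], E[r] = 0.3559, γ^t·E[r] = 0.182222, running G = 1.518519

G = 1.5185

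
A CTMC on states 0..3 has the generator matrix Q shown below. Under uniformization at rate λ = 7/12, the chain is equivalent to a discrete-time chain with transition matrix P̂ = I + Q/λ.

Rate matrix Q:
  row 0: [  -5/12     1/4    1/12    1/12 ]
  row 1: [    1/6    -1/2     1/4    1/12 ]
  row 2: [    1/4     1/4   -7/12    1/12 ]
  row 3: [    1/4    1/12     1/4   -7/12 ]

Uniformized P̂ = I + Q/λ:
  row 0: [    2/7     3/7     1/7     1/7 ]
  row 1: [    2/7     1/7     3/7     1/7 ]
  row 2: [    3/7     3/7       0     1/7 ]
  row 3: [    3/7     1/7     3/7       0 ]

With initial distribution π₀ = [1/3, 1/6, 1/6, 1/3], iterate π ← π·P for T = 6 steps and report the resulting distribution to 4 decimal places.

t=0: π = [0.3333, 0.1667, 0.1667, 0.3333]
t=1: π = [0.3571, 0.2857, 0.2619, 0.0952]
t=2: π = [0.3367, 0.3197, 0.2143, 0.1293]
t=3: π = [0.3348, 0.3003, 0.2405, 0.1244]
t=4: π = [0.3378, 0.3072, 0.2298, 0.1251]
t=5: π = [0.3364, 0.3051, 0.2335, 0.1250]
t=6: π = [0.3369, 0.3057, 0.2324, 0.1250]

π = [0.3369, 0.3057, 0.2324, 0.1250]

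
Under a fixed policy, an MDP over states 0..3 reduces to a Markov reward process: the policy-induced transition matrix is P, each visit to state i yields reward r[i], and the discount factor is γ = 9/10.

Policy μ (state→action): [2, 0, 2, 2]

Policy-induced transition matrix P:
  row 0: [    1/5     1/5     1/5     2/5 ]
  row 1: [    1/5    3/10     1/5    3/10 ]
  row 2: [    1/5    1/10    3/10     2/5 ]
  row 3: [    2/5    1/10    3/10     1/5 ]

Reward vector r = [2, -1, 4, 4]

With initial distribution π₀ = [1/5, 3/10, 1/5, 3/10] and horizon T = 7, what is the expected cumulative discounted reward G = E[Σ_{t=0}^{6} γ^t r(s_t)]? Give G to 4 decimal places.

G = 13.3026

t=0: π = [0.2000, 0.3000, 0.2000, 0.3000], E[r] = 2.1000, γ^t·E[r] = 2.100000, running G = 2.100000
t=1: π = [0.2600, 0.1800, 0.2500, 0.3100], E[r] = 2.5800, γ^t·E[r] = 2.322000, running G = 4.422000
t=2: π = [0.2620, 0.1620, 0.2560, 0.3200], E[r] = 2.6660, γ^t·E[r] = 2.159460, running G = 6.581460
t=3: π = [0.2640, 0.1586, 0.2576, 0.3198], E[r] = 2.6790, γ^t·E[r] = 1.952991, running G = 8.534451
t=4: π = [0.2640, 0.1581, 0.2577, 0.3202], E[r] = 2.6815, γ^t·E[r] = 1.759319, running G = 10.293770
t=5: π = [0.2640, 0.1580, 0.2578, 0.3202], E[r] = 2.6818, γ^t·E[r] = 1.583593, running G = 11.877363
t=6: π = [0.2640, 0.1580, 0.2578, 0.3202], E[r] = 2.6819, γ^t·E[r] = 1.425272, running G = 13.302635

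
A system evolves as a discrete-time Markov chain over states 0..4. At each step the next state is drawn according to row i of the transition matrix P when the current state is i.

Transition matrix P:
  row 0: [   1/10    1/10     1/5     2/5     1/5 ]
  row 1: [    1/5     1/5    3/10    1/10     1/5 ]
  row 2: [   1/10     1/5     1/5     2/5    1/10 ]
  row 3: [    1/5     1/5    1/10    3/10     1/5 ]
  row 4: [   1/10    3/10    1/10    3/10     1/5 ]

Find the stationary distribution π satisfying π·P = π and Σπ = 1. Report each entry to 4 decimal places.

Balance equations π_j = Σ_i π_i·P[i][j]:
  π_0 = 1/10·π_0 + 1/5·π_1 + 1/10·π_2 + 1/5·π_3 + 1/10·π_4
  π_1 = 1/10·π_0 + 1/5·π_1 + 1/5·π_2 + 1/5·π_3 + 3/10·π_4
  π_2 = 1/5·π_0 + 3/10·π_1 + 1/5·π_2 + 1/10·π_3 + 1/10·π_4
  π_3 = 2/5·π_0 + 1/10·π_1 + 2/5·π_2 + 3/10·π_3 + 3/10·π_4
  normalize: π_0 + π_1 + π_2 + π_3 + π_4 = 1
Solving the linear system gives exactly π = [747/4997, 1016/4997, 864/4997, 1457/4997, 913/4997].

π = [0.1495, 0.2033, 0.1729, 0.2916, 0.1827]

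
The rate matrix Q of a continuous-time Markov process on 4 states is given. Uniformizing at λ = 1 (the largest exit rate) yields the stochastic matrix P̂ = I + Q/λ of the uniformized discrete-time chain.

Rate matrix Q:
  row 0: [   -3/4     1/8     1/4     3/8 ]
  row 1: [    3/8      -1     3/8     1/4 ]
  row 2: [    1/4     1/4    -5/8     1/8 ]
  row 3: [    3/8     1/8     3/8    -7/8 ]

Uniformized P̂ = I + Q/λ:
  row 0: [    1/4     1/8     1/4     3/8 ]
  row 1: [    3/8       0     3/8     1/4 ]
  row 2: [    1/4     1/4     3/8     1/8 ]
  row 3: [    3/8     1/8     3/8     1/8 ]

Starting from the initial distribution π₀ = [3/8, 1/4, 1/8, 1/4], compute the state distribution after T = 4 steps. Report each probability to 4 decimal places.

π = [0.2957, 0.1488, 0.3380, 0.2175]

t=0: π = [0.3750, 0.2500, 0.1250, 0.2500]
t=1: π = [0.3125, 0.1094, 0.3281, 0.2500]
t=2: π = [0.2949, 0.1523, 0.3359, 0.2168]
t=3: π = [0.2961, 0.1479, 0.3381, 0.2178]
t=4: π = [0.2957, 0.1488, 0.3380, 0.2175]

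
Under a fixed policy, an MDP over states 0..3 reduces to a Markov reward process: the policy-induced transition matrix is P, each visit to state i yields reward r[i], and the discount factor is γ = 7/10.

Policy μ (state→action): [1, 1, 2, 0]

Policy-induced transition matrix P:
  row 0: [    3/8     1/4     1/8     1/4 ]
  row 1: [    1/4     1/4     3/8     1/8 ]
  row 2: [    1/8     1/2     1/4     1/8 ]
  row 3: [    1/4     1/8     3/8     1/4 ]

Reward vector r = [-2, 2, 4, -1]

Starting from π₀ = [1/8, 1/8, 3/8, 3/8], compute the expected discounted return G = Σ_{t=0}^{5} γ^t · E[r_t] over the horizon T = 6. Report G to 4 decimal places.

G = 3.2477

t=0: π = [0.1250, 0.1250, 0.3750, 0.3750], E[r] = 1.1250, γ^t·E[r] = 1.125000, running G = 1.125000
t=1: π = [0.2188, 0.2969, 0.2969, 0.1875], E[r] = 1.1563, γ^t·E[r] = 0.809375, running G = 1.934375
t=2: π = [0.2402, 0.3008, 0.2832, 0.1758], E[r] = 1.0781, γ^t·E[r] = 0.528281, running G = 2.462656
t=3: π = [0.2446, 0.2988, 0.2795, 0.1770], E[r] = 1.0496, γ^t·E[r] = 0.359999, running G = 2.822656
t=4: π = [0.2456, 0.2978, 0.2789, 0.1777], E[r] = 1.0421, γ^t·E[r] = 0.250219, running G = 3.072874
t=5: π = [0.2458, 0.2975, 0.2787, 0.1779], E[r] = 1.0403, γ^t·E[r] = 0.174849, running G = 3.247724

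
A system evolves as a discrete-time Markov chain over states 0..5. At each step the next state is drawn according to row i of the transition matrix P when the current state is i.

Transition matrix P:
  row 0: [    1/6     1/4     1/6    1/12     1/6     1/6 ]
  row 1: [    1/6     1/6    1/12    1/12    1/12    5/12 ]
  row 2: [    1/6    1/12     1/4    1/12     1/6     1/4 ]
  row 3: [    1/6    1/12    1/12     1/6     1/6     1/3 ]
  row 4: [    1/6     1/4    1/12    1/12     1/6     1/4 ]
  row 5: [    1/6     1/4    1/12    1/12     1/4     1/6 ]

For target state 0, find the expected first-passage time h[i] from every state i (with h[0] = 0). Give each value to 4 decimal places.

h = [0.0000, 6.0000, 6.0000, 6.0000, 6.0000, 6.0000]

First-step conditioning: h[0] = 0; for i ≠ 0, h[i] = 1 + Σ_k P[i][k]·h[k].
  h[1] = 1 + 1/6·h[1] + 1/12·h[2] + 1/12·h[3] + 1/12·h[4] + 5/12·h[5]
  h[2] = 1 + 1/12·h[1] + 1/4·h[2] + 1/12·h[3] + 1/6·h[4] + 1/4·h[5]
  h[3] = 1 + 1/12·h[1] + 1/12·h[2] + 1/6·h[3] + 1/6·h[4] + 1/3·h[5]
  h[4] = 1 + 1/4·h[1] + 1/12·h[2] + 1/12·h[3] + 1/6·h[4] + 1/4·h[5]
  h[5] = 1 + 1/4·h[1] + 1/12·h[2] + 1/12·h[3] + 1/4·h[4] + 1/6·h[5]
Solving the 5×5 linear system over states ≠ 0 gives exactly h = [0, 6, 6, 6, 6, 6] (h[0] = 0 is the target).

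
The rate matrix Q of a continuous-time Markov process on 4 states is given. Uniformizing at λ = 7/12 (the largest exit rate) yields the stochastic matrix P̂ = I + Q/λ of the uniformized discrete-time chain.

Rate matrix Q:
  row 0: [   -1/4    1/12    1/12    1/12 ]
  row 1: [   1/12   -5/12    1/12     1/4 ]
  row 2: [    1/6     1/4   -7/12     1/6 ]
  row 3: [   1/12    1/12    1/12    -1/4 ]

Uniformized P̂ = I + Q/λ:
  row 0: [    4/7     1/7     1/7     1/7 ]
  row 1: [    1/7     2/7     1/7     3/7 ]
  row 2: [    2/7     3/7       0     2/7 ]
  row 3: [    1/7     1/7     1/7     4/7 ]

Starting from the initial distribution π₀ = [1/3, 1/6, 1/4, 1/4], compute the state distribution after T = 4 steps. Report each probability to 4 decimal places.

t=0: π = [0.3333, 0.1667, 0.2500, 0.2500]
t=1: π = [0.3214, 0.2381, 0.1071, 0.3333]
t=2: π = [0.2959, 0.2075, 0.1276, 0.3690]
t=3: π = [0.2879, 0.2089, 0.1246, 0.3785]
t=4: π = [0.2840, 0.2083, 0.1251, 0.3826]

π = [0.2840, 0.2083, 0.1251, 0.3826]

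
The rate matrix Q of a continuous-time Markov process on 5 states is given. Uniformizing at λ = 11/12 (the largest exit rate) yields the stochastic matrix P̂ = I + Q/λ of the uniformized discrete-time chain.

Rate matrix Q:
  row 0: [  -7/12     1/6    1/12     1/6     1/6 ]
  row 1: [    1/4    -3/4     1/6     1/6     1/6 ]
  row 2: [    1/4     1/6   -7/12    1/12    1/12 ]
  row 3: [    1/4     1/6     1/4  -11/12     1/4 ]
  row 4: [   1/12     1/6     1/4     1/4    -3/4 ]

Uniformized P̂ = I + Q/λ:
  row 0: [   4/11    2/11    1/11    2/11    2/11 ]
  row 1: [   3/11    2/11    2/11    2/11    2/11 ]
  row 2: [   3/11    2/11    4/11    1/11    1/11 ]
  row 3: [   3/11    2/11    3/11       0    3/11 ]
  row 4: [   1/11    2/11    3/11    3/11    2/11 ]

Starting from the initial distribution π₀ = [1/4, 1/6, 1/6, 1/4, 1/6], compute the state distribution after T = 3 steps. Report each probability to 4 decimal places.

π = [0.2650, 0.1818, 0.2293, 0.1489, 0.1750]

t=0: π = [0.2500, 0.1667, 0.1667, 0.2500, 0.1667]
t=1: π = [0.2652, 0.1818, 0.2273, 0.1364, 0.1894]
t=2: π = [0.2624, 0.1818, 0.2287, 0.1536, 0.1736]
t=3: π = [0.2650, 0.1818, 0.2293, 0.1489, 0.1750]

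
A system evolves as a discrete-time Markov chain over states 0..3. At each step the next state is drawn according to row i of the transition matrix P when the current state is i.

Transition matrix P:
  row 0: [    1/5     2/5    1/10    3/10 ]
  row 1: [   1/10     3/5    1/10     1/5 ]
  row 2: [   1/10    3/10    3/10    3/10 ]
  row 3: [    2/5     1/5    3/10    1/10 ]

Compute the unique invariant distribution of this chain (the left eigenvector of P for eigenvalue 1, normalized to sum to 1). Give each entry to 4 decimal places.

Balance equations π_j = Σ_i π_i·P[i][j]:
  π_0 = 1/5·π_0 + 1/10·π_1 + 1/10·π_2 + 2/5·π_3
  π_1 = 2/5·π_0 + 3/5·π_1 + 3/10·π_2 + 1/5·π_3
  π_2 = 1/10·π_0 + 1/10·π_1 + 3/10·π_2 + 3/10·π_3
  normalize: π_0 + π_1 + π_2 + π_3 = 1
Solving the linear system gives exactly π = [137/750, 53/125, 67/375, 161/750].

π = [0.1827, 0.4240, 0.1787, 0.2147]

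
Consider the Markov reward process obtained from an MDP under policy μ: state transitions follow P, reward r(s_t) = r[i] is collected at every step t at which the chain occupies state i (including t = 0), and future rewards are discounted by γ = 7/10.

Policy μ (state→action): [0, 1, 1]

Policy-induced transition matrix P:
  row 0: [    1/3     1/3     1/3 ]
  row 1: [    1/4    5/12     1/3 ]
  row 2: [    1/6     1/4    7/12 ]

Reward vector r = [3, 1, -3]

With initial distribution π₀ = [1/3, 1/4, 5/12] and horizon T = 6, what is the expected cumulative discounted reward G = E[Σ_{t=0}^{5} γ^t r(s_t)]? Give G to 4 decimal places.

t=0: π = [0.3333, 0.2500, 0.4167], E[r] = 0.0000, γ^t·E[r] = 0.000000, running G = 0.000000
t=1: π = [0.2431, 0.3194, 0.4375], E[r] = -0.2639, γ^t·E[r] = -0.184722, running G = -0.184722
t=2: π = [0.2338, 0.3235, 0.4427], E[r] = -0.3032, γ^t·E[r] = -0.148588, running G = -0.333310
t=3: π = [0.2326, 0.3234, 0.4440], E[r] = -0.3109, γ^t·E[r] = -0.106625, running G = -0.439935
t=4: π = [0.2324, 0.3233, 0.4443], E[r] = -0.3126, γ^t·E[r] = -0.075051, running G = -0.514986
t=5: π = [0.2323, 0.3232, 0.4444], E[r] = -0.3130, γ^t·E[r] = -0.052605, running G = -0.567591

G = -0.5676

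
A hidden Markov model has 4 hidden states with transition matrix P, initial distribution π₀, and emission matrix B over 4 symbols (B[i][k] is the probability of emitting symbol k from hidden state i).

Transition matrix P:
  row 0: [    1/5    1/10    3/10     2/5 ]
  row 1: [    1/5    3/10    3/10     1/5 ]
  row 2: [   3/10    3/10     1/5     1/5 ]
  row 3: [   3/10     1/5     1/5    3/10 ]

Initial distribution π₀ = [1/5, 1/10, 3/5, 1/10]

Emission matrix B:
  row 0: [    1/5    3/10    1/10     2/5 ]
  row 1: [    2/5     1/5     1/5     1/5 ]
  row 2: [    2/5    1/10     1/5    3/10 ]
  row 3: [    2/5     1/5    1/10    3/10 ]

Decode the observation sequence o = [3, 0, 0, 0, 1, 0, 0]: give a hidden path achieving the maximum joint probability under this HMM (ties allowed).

t=0: δ = [8.000e-02, 2.000e-02, 1.800e-01, 3.000e-02]  (obs o_0=3)
t=1: δ = [1.080e-02, 2.160e-02, 1.440e-02, 1.440e-02]  ψ = [2, 2, 2, 2]  (obs o_1=0)
t=2: δ = [8.640e-04, 2.592e-03, 2.592e-03, 1.728e-03]  ψ = [1, 1, 1, 0]  (obs o_2=0)
t=3: δ = [1.555e-04, 3.110e-04, 3.110e-04, 2.074e-04]  ψ = [2, 1, 1, 1]  (obs o_3=0)
t=4: δ = [2.799e-05, 1.866e-05, 9.331e-06, 1.244e-05]  ψ = [2, 1, 1, 0]  (obs o_4=1)
t=5: δ = [1.120e-06, 2.239e-06, 3.359e-06, 4.479e-06]  ψ = [0, 1, 0, 0]  (obs o_5=0)
t=6: δ = [2.687e-07, 4.031e-07, 3.583e-07, 5.375e-07]  ψ = [3, 2, 3, 3]  (obs o_6=0)
backtrack: best end state = 3; path = [2, 1, 1, 2, 0, 3, 3]

path = [2, 1, 1, 2, 0, 3, 3]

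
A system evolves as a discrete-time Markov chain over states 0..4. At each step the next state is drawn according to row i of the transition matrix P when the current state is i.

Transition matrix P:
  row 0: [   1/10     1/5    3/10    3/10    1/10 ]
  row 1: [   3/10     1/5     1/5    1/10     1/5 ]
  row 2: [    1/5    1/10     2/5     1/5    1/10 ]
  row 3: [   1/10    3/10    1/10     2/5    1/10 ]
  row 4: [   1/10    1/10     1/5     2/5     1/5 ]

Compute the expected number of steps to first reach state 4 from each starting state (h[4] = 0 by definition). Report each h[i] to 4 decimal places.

h = [8.3281, 7.5078, 8.4320, 8.2139, 0.0000]

First-step conditioning: h[4] = 0; for i ≠ 4, h[i] = 1 + Σ_k P[i][k]·h[k].
  h[0] = 1 + 1/10·h[0] + 1/5·h[1] + 3/10·h[2] + 3/10·h[3]
  h[1] = 1 + 3/10·h[0] + 1/5·h[1] + 1/5·h[2] + 1/10·h[3]
  h[2] = 1 + 1/5·h[0] + 1/10·h[1] + 2/5·h[2] + 1/5·h[3]
  h[3] = 1 + 1/10·h[0] + 3/10·h[1] + 1/10·h[2] + 2/5·h[3]
Solving the 4×4 linear system over states ≠ 4 gives exactly h = [8020/963, 2410/321, 8120/963, 7910/963, 0] (h[4] = 0 is the target).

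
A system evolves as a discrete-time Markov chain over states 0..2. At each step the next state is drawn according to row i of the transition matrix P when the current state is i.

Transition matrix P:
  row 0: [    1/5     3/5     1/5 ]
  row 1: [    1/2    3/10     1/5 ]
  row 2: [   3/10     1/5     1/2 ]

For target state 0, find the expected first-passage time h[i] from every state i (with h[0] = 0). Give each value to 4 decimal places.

h = [0.0000, 2.2581, 2.9032]

First-step conditioning: h[0] = 0; for i ≠ 0, h[i] = 1 + Σ_k P[i][k]·h[k].
  h[1] = 1 + 3/10·h[1] + 1/5·h[2]
  h[2] = 1 + 1/5·h[1] + 1/2·h[2]
Solving the 2×2 linear system over states ≠ 0 gives exactly h = [0, 70/31, 90/31] (h[0] = 0 is the target).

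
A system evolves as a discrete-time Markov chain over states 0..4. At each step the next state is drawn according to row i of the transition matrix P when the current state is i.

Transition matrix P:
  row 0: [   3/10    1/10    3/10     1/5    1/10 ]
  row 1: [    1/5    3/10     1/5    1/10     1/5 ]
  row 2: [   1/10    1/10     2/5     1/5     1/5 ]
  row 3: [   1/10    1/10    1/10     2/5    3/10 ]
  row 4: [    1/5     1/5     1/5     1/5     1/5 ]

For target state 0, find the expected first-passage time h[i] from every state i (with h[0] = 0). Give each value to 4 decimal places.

First-step conditioning: h[0] = 0; for i ≠ 0, h[i] = 1 + Σ_k P[i][k]·h[k].
  h[1] = 1 + 3/10·h[1] + 1/5·h[2] + 1/10·h[3] + 1/5·h[4]
  h[2] = 1 + 1/10·h[1] + 2/5·h[2] + 1/5·h[3] + 1/5·h[4]
  h[3] = 1 + 1/10·h[1] + 1/10·h[2] + 2/5·h[3] + 3/10·h[4]
  h[4] = 1 + 1/5·h[1] + 1/5·h[2] + 1/5·h[3] + 1/5·h[4]
Solving the 4×4 linear system over states ≠ 0 gives exactly h = [0, 2810/441, 3205/441, 3160/441, 2845/441] (h[0] = 0 is the target).

h = [0.0000, 6.3719, 7.2676, 7.1655, 6.4512]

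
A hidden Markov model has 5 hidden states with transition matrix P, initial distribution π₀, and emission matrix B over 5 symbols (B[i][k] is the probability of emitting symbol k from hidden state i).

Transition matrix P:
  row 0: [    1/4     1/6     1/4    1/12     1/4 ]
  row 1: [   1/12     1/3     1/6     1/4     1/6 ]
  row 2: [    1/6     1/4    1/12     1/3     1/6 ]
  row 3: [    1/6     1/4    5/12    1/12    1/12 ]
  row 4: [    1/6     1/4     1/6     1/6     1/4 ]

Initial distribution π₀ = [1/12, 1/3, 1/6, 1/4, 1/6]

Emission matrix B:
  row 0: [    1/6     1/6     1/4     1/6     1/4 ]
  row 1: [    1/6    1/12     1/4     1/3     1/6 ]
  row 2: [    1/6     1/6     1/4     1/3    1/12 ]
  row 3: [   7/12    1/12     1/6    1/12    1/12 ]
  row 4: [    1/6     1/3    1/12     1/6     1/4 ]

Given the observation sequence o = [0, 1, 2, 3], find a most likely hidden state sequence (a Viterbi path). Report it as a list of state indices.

t=0: δ = [1.389e-02, 5.556e-02, 2.778e-02, 1.458e-01, 2.778e-02]  (obs o_0=0)
t=1: δ = [4.051e-03, 3.038e-03, 1.013e-02, 1.157e-03, 4.051e-03]  ψ = [3, 3, 3, 1, 3]  (obs o_1=1)
t=2: δ = [4.220e-04, 6.330e-04, 2.532e-04, 5.626e-04, 1.407e-04]  ψ = [2, 2, 0, 2, 2]  (obs o_2=2)
t=3: δ = [1.758e-05, 7.033e-05, 7.814e-05, 1.319e-05, 1.758e-05]  ψ = [0, 1, 3, 1, 0]  (obs o_3=3)
backtrack: best end state = 2; path = [3, 2, 3, 2]

path = [3, 2, 3, 2]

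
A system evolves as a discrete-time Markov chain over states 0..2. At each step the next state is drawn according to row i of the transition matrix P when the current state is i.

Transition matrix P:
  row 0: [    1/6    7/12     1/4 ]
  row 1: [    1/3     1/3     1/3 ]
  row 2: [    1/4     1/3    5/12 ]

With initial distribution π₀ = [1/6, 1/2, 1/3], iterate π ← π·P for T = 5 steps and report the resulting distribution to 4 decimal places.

t=0: π = [0.1667, 0.5000, 0.3333]
t=1: π = [0.2778, 0.3750, 0.3472]
t=2: π = [0.2581, 0.4028, 0.3391]
t=3: π = [0.2621, 0.3979, 0.3401]
t=4: π = [0.2613, 0.3988, 0.3398]
t=5: π = [0.2615, 0.3987, 0.3399]

π = [0.2615, 0.3987, 0.3399]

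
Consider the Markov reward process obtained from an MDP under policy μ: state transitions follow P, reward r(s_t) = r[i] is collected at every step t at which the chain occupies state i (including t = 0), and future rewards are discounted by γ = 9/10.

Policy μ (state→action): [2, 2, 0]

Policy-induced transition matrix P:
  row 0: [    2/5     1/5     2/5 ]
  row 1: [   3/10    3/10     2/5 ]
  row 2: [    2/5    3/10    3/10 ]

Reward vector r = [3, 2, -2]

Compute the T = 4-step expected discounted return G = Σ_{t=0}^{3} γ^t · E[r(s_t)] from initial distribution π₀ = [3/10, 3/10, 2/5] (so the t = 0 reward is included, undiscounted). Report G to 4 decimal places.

G = 2.9499

t=0: π = [0.3000, 0.3000, 0.4000], E[r] = 0.7000, γ^t·E[r] = 0.700000, running G = 0.700000
t=1: π = [0.3700, 0.2700, 0.3600], E[r] = 0.9300, γ^t·E[r] = 0.837000, running G = 1.537000
t=2: π = [0.3730, 0.2630, 0.3640], E[r] = 0.9170, γ^t·E[r] = 0.742770, running G = 2.279770
t=3: π = [0.3737, 0.2627, 0.3636], E[r] = 0.9193, γ^t·E[r] = 0.670170, running G = 2.949940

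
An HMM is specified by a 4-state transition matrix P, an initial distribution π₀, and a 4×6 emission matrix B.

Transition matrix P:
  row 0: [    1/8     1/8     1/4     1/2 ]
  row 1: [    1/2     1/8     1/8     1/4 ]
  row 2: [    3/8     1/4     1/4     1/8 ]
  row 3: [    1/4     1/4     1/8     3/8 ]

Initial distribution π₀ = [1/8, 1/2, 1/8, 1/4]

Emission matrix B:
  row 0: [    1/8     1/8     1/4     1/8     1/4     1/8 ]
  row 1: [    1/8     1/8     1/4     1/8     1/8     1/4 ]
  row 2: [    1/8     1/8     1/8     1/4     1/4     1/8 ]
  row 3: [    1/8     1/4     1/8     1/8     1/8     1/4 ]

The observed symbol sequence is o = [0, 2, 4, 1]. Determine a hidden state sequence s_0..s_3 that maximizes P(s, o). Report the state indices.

path = [1, 0, 3, 3]

t=0: δ = [1.562e-02, 6.250e-02, 1.562e-02, 3.125e-02]  (obs o_0=0)
t=1: δ = [7.812e-03, 1.953e-03, 9.766e-04, 1.953e-03]  ψ = [1, 1, 1, 1]  (obs o_1=2)
t=2: δ = [2.441e-04, 1.221e-04, 4.883e-04, 4.883e-04]  ψ = [0, 0, 0, 0]  (obs o_2=4)
t=3: δ = [2.289e-05, 1.526e-05, 1.526e-05, 4.578e-05]  ψ = [2, 2, 2, 3]  (obs o_3=1)
backtrack: best end state = 3; path = [1, 0, 3, 3]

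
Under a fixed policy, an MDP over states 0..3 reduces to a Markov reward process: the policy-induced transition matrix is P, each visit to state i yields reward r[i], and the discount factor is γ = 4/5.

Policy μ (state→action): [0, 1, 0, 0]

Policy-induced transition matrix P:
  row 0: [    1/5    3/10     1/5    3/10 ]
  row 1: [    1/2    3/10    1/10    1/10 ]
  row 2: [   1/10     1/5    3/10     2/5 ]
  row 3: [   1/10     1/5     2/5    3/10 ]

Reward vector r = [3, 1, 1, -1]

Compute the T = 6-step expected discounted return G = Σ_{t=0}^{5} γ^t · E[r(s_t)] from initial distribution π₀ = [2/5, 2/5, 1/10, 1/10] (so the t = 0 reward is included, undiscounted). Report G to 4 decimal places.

G = 4.2500

t=0: π = [0.4000, 0.4000, 0.1000, 0.1000], E[r] = 1.6000, γ^t·E[r] = 1.600000, running G = 1.600000
t=1: π = [0.3000, 0.2800, 0.1900, 0.2300], E[r] = 1.1400, γ^t·E[r] = 0.912000, running G = 2.512000
t=2: π = [0.2420, 0.2580, 0.2370, 0.2630], E[r] = 0.9580, γ^t·E[r] = 0.613120, running G = 3.125120
t=3: π = [0.2274, 0.2500, 0.2505, 0.2721], E[r] = 0.9106, γ^t·E[r] = 0.466227, running G = 3.591347
t=4: π = [0.2227, 0.2477, 0.2545, 0.2751], E[r] = 0.8954, γ^t·E[r] = 0.366748, running G = 3.958095
t=5: π = [0.2214, 0.2470, 0.2557, 0.2759], E[r] = 0.8909, γ^t·E[r] = 0.291944, running G = 4.250039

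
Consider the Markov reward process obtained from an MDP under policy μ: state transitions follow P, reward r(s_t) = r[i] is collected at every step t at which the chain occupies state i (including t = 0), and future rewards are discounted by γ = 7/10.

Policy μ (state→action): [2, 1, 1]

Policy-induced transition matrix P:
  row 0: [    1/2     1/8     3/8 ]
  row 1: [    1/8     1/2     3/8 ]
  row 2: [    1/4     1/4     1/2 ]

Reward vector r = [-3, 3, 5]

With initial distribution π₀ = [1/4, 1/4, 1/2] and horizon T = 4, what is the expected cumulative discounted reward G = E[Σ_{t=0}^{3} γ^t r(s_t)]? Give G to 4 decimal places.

t=0: π = [0.2500, 0.2500, 0.5000], E[r] = 2.5000, γ^t·E[r] = 2.500000, running G = 2.500000
t=1: π = [0.2813, 0.2813, 0.4375], E[r] = 2.1875, γ^t·E[r] = 1.531250, running G = 4.031250
t=2: π = [0.2852, 0.2852, 0.4297], E[r] = 2.1484, γ^t·E[r] = 1.052734, running G = 5.083984
t=3: π = [0.2856, 0.2856, 0.4287], E[r] = 2.1436, γ^t·E[r] = 0.735239, running G = 5.819224

G = 5.8192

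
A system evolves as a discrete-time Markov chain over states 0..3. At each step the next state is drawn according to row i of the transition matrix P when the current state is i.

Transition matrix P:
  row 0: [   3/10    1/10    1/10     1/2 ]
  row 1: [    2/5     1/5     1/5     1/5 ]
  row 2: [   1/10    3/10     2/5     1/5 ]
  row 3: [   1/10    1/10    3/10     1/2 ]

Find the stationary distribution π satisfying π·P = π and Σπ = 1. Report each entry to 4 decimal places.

Balance equations π_j = Σ_i π_i·P[i][j]:
  π_0 = 3/10·π_0 + 2/5·π_1 + 1/10·π_2 + 1/10·π_3
  π_1 = 1/10·π_0 + 1/5·π_1 + 3/10·π_2 + 1/10·π_3
  π_2 = 1/10·π_0 + 1/5·π_1 + 2/5·π_2 + 3/10·π_3
  normalize: π_0 + π_1 + π_2 + π_3 = 1
Solving the linear system gives exactly π = [32/169, 29/169, 46/169, 62/169].

π = [0.1893, 0.1716, 0.2722, 0.3669]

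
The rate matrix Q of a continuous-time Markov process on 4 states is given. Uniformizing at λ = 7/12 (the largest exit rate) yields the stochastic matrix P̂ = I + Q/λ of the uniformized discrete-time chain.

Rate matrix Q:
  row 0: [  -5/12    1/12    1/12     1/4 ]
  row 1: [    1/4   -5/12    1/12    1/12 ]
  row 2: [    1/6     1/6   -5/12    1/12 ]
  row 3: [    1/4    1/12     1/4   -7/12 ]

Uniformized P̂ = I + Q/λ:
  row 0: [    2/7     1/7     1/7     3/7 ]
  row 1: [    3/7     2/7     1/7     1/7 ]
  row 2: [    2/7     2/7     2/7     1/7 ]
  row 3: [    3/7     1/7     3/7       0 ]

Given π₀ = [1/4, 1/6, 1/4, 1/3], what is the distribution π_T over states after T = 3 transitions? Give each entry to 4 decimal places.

π = [0.3474, 0.2058, 0.2388, 0.2080]

t=0: π = [0.2500, 0.1667, 0.2500, 0.3333]
t=1: π = [0.3571, 0.2024, 0.2738, 0.1667]
t=2: π = [0.3384, 0.2109, 0.2296, 0.2211]
t=3: π = [0.3474, 0.2058, 0.2388, 0.2080]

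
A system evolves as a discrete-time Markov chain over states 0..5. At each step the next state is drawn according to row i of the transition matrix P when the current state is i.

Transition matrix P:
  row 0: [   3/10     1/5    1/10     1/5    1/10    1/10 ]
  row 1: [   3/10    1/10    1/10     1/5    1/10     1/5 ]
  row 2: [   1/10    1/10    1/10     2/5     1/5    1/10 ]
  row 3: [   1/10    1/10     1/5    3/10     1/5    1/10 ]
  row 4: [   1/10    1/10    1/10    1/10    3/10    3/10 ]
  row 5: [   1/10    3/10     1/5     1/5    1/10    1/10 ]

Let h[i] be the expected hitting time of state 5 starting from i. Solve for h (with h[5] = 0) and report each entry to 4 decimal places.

h = [6.7901, 6.1728, 6.6667, 6.6667, 5.1852, 0.0000]

First-step conditioning: h[5] = 0; for i ≠ 5, h[i] = 1 + Σ_k P[i][k]·h[k].
  h[0] = 1 + 3/10·h[0] + 1/5·h[1] + 1/10·h[2] + 1/5·h[3] + 1/10·h[4]
  h[1] = 1 + 3/10·h[0] + 1/10·h[1] + 1/10·h[2] + 1/5·h[3] + 1/10·h[4]
  h[2] = 1 + 1/10·h[0] + 1/10·h[1] + 1/10·h[2] + 2/5·h[3] + 1/5·h[4]
  h[3] = 1 + 1/10·h[0] + 1/10·h[1] + 1/5·h[2] + 3/10·h[3] + 1/5·h[4]
  h[4] = 1 + 1/10·h[0] + 1/10·h[1] + 1/10·h[2] + 1/10·h[3] + 3/10·h[4]
Solving the 5×5 linear system over states ≠ 5 gives exactly h = [550/81, 500/81, 20/3, 20/3, 140/27, 0] (h[5] = 0 is the target).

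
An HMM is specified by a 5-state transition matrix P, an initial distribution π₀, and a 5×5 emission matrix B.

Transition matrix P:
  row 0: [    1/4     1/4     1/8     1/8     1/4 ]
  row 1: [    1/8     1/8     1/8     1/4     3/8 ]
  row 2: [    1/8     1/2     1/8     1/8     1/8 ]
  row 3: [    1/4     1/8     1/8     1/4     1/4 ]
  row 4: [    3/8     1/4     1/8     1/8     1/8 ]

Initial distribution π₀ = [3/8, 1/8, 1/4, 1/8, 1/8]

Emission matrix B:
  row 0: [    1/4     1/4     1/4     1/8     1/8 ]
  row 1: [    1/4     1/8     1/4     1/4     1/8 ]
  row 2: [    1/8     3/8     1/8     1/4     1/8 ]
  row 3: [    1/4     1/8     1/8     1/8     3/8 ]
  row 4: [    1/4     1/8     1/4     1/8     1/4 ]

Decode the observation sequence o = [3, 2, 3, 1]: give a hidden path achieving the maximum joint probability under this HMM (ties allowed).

t=0: δ = [4.688e-02, 3.125e-02, 6.250e-02, 1.562e-02, 1.562e-02]  (obs o_0=3)
t=1: δ = [2.930e-03, 7.812e-03, 9.766e-04, 9.766e-04, 2.930e-03]  ψ = [0, 2, 2, 1, 0]  (obs o_1=2)
t=2: δ = [1.373e-04, 2.441e-04, 2.441e-04, 2.441e-04, 3.662e-04]  ψ = [4, 1, 1, 1, 1]  (obs o_2=3)
t=3: δ = [3.433e-05, 1.526e-05, 1.717e-05, 7.629e-06, 1.144e-05]  ψ = [4, 2, 4, 1, 1]  (obs o_3=1)
backtrack: best end state = 0; path = [2, 1, 4, 0]

path = [2, 1, 4, 0]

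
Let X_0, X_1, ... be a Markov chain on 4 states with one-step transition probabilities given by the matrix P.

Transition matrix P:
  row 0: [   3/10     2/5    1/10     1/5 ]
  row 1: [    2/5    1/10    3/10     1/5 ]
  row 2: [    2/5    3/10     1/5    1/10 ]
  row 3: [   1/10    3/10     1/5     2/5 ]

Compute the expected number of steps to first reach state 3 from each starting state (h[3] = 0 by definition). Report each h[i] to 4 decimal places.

h = [5.4839, 5.5760, 6.0829, 0.0000]

First-step conditioning: h[3] = 0; for i ≠ 3, h[i] = 1 + Σ_k P[i][k]·h[k].
  h[0] = 1 + 3/10·h[0] + 2/5·h[1] + 1/10·h[2]
  h[1] = 1 + 2/5·h[0] + 1/10·h[1] + 3/10·h[2]
  h[2] = 1 + 2/5·h[0] + 3/10·h[1] + 1/5·h[2]
Solving the 3×3 linear system over states ≠ 3 gives exactly h = [170/31, 1210/217, 1320/217, 0] (h[3] = 0 is the target).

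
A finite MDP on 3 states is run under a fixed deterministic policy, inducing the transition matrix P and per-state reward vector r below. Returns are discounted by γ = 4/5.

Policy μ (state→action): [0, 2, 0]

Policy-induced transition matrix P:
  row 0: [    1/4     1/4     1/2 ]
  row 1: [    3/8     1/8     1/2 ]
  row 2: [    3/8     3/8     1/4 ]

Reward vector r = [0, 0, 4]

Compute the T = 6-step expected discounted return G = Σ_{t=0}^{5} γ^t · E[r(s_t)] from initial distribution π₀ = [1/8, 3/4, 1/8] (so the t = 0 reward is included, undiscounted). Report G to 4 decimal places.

t=0: π = [0.1250, 0.7500, 0.1250], E[r] = 0.5000, γ^t·E[r] = 0.500000, running G = 0.500000
t=1: π = [0.3594, 0.1719, 0.4688], E[r] = 1.8750, γ^t·E[r] = 1.500000, running G = 2.000000
t=2: π = [0.3301, 0.2871, 0.3828], E[r] = 1.5313, γ^t·E[r] = 0.980000, running G = 2.980000
t=3: π = [0.3337, 0.2620, 0.4043], E[r] = 1.6172, γ^t·E[r] = 0.828000, running G = 3.808000
t=4: π = [0.3333, 0.2678, 0.3989], E[r] = 1.5957, γ^t·E[r] = 0.653600, running G = 4.461600
t=5: π = [0.3333, 0.2664, 0.4003], E[r] = 1.6011, γ^t·E[r] = 0.524640, running G = 4.986240

G = 4.9862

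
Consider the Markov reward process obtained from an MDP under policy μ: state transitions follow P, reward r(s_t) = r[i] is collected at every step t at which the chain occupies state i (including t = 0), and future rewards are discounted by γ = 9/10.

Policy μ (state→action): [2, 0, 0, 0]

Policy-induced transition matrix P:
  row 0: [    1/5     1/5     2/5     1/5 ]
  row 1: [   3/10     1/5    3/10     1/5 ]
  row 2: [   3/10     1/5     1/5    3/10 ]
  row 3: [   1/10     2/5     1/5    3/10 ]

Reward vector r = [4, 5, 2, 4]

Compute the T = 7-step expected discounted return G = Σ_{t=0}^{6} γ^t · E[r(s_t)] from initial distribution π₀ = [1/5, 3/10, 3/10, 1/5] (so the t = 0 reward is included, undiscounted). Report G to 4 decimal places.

G = 19.3323

t=0: π = [0.2000, 0.3000, 0.3000, 0.2000], E[r] = 3.7000, γ^t·E[r] = 3.700000, running G = 3.700000
t=1: π = [0.2400, 0.2400, 0.2700, 0.2500], E[r] = 3.7000, γ^t·E[r] = 3.330000, running G = 7.030000
t=2: π = [0.2260, 0.2500, 0.2720, 0.2520], E[r] = 3.7060, γ^t·E[r] = 3.001860, running G = 10.031860
t=3: π = [0.2270, 0.2504, 0.2702, 0.2524], E[r] = 3.7100, γ^t·E[r] = 2.704590, running G = 12.736450
t=4: π = [0.2268, 0.2505, 0.2704, 0.2523], E[r] = 3.7096, γ^t·E[r] = 2.433869, running G = 15.170319
t=5: π = [0.2269, 0.2505, 0.2704, 0.2523], E[r] = 3.7096, γ^t·E[r] = 2.190498, running G = 17.360817
t=6: π = [0.2269, 0.2505, 0.2704, 0.2523], E[r] = 3.7096, γ^t·E[r] = 1.971443, running G = 19.332259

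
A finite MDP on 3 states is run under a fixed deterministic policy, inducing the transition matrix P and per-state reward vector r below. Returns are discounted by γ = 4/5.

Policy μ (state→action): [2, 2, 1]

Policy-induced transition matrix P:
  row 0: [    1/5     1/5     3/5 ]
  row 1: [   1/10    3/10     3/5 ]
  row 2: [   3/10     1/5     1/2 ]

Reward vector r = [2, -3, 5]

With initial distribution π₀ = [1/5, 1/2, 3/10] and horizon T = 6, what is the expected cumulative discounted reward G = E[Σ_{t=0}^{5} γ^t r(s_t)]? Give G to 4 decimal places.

G = 7.1249

t=0: π = [0.2000, 0.5000, 0.3000], E[r] = 0.4000, γ^t·E[r] = 0.400000, running G = 0.400000
t=1: π = [0.1800, 0.2500, 0.5700], E[r] = 2.4600, γ^t·E[r] = 1.968000, running G = 2.368000
t=2: π = [0.2320, 0.2250, 0.5430], E[r] = 2.5040, γ^t·E[r] = 1.602560, running G = 3.970560
t=3: π = [0.2318, 0.2225, 0.5457], E[r] = 2.5246, γ^t·E[r] = 1.292595, running G = 5.263155
t=4: π = [0.2323, 0.2223, 0.5454], E[r] = 2.5250, γ^t·E[r] = 1.034256, running G = 6.297412
t=5: π = [0.2323, 0.2222, 0.5455], E[r] = 2.5252, γ^t·E[r] = 0.827473, running G = 7.124884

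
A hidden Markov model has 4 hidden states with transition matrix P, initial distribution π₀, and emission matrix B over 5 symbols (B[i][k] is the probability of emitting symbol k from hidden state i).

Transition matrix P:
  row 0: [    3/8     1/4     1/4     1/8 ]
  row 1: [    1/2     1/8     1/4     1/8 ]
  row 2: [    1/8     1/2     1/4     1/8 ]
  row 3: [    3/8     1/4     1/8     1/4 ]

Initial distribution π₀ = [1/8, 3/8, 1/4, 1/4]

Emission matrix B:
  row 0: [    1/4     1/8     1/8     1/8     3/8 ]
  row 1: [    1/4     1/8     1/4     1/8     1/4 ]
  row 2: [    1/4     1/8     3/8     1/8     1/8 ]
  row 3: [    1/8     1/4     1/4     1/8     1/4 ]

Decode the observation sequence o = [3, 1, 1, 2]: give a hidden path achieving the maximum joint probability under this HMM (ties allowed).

path = [1, 0, 0, 2]

t=0: δ = [1.562e-02, 4.688e-02, 3.125e-02, 3.125e-02]  (obs o_0=3)
t=1: δ = [2.930e-03, 1.953e-03, 1.465e-03, 1.953e-03]  ψ = [1, 2, 1, 3]  (obs o_1=1)
t=2: δ = [1.373e-04, 9.155e-05, 9.155e-05, 1.221e-04]  ψ = [0, 0, 0, 3]  (obs o_2=1)
t=3: δ = [6.437e-06, 1.144e-05, 1.287e-05, 7.629e-06]  ψ = [0, 2, 0, 3]  (obs o_3=2)
backtrack: best end state = 2; path = [1, 0, 0, 2]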